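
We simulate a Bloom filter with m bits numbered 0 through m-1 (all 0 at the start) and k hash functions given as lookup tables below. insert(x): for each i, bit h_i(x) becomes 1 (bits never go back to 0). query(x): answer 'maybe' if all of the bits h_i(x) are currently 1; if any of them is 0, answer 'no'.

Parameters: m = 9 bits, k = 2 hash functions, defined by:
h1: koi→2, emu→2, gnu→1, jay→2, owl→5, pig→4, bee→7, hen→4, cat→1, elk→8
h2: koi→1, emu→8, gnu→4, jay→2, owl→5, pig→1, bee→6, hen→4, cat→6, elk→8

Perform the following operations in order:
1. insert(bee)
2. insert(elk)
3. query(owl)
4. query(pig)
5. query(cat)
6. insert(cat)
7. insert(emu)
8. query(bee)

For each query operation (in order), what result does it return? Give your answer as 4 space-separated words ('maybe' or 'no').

Start: bits=000000000
Op 1: insert bee -> sets bits 6 7 -> bits=000000110
Op 2: insert elk -> sets bits 8 -> bits=000000111
Op 3: query owl -> checks bit5=0 (has a 0) -> no
Op 4: query pig -> checks bit1=0, bit4=0 (has a 0) -> no
Op 5: query cat -> checks bit1=0, bit6=1 (has a 0) -> no
Op 6: insert cat -> sets bits 1 6 -> bits=010000111
Op 7: insert emu -> sets bits 2 8 -> bits=011000111
Op 8: query bee -> checks bit6=1, bit7=1 (all 1) -> maybe
Query results in order: no no no maybe

Answer: no no no maybe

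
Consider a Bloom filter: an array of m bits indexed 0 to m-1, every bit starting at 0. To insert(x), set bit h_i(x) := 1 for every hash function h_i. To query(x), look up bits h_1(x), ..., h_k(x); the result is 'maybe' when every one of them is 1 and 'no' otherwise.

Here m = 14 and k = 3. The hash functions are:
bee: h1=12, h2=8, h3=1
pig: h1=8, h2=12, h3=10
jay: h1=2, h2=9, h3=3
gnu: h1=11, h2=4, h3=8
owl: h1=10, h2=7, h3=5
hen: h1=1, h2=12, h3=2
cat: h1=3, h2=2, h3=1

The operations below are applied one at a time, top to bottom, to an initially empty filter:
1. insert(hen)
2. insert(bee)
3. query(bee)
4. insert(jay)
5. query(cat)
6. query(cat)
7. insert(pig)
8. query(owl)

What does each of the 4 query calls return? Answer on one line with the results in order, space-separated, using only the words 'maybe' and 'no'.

Answer: maybe maybe maybe no

Derivation:
Start: bits=00000000000000
Op 1: insert hen -> sets bits 1 2 12 -> bits=01100000000010
Op 2: insert bee -> sets bits 1 8 12 -> bits=01100000100010
Op 3: query bee -> checks bit1=1, bit8=1, bit12=1 (all 1) -> maybe
Op 4: insert jay -> sets bits 2 3 9 -> bits=01110000110010
Op 5: query cat -> checks bit1=1, bit2=1, bit3=1 (all 1) -> maybe
Op 6: query cat -> checks bit1=1, bit2=1, bit3=1 (all 1) -> maybe
Op 7: insert pig -> sets bits 8 10 12 -> bits=01110000111010
Op 8: query owl -> checks bit5=0, bit7=0, bit10=1 (has a 0) -> no
Query results in order: maybe maybe maybe no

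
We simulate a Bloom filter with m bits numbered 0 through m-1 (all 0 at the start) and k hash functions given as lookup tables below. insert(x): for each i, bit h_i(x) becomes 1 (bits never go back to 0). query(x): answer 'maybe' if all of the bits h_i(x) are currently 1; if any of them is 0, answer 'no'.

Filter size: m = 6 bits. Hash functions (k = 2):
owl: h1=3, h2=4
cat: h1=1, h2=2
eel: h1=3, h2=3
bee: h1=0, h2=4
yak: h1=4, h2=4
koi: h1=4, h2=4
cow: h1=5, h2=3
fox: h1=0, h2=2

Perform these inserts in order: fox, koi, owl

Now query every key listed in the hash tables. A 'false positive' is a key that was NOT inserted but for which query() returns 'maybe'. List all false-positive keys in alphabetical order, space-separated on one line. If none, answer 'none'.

Answer: bee eel yak

Derivation:
Start: bits=000000
After insert 'fox': sets bits 0 2 -> bits=101000
After insert 'koi': sets bits 4 -> bits=101010
After insert 'owl': sets bits 3 4 -> bits=101110
Not inserted: bee cat cow eel yak — query each against bits=101110:
query bee: checks bit0=1, bit4=1 (all 1) -> maybe => FALSE POSITIVE
query cat: checks bit1=0, bit2=1 (has a 0) -> no => not a false positive
query cow: checks bit3=1, bit5=0 (has a 0) -> no => not a false positive
query eel: checks bit3=1 (all 1) -> maybe => FALSE POSITIVE
query yak: checks bit4=1 (all 1) -> maybe => FALSE POSITIVE
False positives (alphabetical): bee eel yak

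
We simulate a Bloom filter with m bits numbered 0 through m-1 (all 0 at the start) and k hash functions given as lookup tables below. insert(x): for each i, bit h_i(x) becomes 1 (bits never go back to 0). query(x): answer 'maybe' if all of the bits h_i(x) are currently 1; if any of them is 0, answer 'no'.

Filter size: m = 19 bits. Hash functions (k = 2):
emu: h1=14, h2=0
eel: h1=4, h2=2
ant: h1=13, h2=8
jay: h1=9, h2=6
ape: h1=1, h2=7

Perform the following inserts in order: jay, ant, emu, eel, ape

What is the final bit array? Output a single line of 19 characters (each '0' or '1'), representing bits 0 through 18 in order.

Answer: 1110101111000110000

Derivation:
Start: bits=0000000000000000000
After insert 'jay': sets bits 6 9 -> bits=0000001001000000000
After insert 'ant': sets bits 8 13 -> bits=0000001011000100000
After insert 'emu': sets bits 0 14 -> bits=1000001011000110000
After insert 'eel': sets bits 2 4 -> bits=1010101011000110000
After insert 'ape': sets bits 1 7 -> bits=1110101111000110000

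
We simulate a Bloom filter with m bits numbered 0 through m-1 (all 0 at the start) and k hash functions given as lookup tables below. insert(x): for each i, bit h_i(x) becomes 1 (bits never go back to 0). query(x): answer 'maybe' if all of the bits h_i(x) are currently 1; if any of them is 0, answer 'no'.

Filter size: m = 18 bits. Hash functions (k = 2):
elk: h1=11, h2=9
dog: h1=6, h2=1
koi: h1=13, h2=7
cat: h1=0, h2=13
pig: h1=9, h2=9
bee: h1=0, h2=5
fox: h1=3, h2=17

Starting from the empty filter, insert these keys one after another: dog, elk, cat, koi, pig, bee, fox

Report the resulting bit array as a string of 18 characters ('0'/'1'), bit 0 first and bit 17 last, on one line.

Answer: 110101110101010001

Derivation:
Start: bits=000000000000000000
After insert 'dog': sets bits 1 6 -> bits=010000100000000000
After insert 'elk': sets bits 9 11 -> bits=010000100101000000
After insert 'cat': sets bits 0 13 -> bits=110000100101010000
After insert 'koi': sets bits 7 13 -> bits=110000110101010000
After insert 'pig': sets bits 9 -> bits=110000110101010000
After insert 'bee': sets bits 0 5 -> bits=110001110101010000
After insert 'fox': sets bits 3 17 -> bits=110101110101010001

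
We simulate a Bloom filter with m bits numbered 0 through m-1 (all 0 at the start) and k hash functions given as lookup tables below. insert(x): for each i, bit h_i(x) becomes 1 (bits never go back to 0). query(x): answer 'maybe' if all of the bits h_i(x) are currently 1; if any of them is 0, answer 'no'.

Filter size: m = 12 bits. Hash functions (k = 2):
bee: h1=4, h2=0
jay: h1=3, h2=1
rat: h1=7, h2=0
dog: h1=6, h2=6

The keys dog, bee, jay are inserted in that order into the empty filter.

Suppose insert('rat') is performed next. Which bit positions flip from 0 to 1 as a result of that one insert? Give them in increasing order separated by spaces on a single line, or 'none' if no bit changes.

Start: bits=000000000000
After insert 'dog': sets bits 6 -> bits=000000100000
After insert 'bee': sets bits 0 4 -> bits=100010100000
After insert 'jay': sets bits 1 3 -> bits=110110100000
insert 'rat' would touch bits 0 7; currently bit0=1, bit7=0
Bits that are 0 among those (would change 0->1): 7

Answer: 7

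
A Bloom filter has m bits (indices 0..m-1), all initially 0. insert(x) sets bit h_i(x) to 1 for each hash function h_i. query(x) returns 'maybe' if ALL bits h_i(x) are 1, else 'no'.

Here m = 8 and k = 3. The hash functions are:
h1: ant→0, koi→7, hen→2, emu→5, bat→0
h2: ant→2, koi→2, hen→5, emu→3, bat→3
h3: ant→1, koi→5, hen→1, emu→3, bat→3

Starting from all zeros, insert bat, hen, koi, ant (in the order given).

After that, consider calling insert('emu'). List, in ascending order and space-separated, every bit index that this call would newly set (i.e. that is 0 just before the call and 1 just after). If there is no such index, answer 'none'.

Answer: none

Derivation:
Start: bits=00000000
After insert 'bat': sets bits 0 3 -> bits=10010000
After insert 'hen': sets bits 1 2 5 -> bits=11110100
After insert 'koi': sets bits 2 5 7 -> bits=11110101
After insert 'ant': sets bits 0 1 2 -> bits=11110101
insert 'emu' would touch bits 3 5; currently bit3=1, bit5=1
Bits that are 0 among those (would change 0->1): none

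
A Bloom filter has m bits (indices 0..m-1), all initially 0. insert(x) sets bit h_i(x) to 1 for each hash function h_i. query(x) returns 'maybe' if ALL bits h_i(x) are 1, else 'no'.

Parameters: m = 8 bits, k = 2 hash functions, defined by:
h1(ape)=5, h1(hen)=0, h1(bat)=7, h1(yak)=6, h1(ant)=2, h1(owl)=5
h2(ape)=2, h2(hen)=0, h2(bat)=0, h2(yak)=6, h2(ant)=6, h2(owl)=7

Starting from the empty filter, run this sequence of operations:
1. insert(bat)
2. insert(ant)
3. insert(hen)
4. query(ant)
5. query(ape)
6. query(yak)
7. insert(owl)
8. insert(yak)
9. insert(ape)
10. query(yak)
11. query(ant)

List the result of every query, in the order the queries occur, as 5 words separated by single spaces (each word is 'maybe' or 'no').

Start: bits=00000000
Op 1: insert bat -> sets bits 0 7 -> bits=10000001
Op 2: insert ant -> sets bits 2 6 -> bits=10100011
Op 3: insert hen -> sets bits 0 -> bits=10100011
Op 4: query ant -> checks bit2=1, bit6=1 (all 1) -> maybe
Op 5: query ape -> checks bit2=1, bit5=0 (has a 0) -> no
Op 6: query yak -> checks bit6=1 (all 1) -> maybe
Op 7: insert owl -> sets bits 5 7 -> bits=10100111
Op 8: insert yak -> sets bits 6 -> bits=10100111
Op 9: insert ape -> sets bits 2 5 -> bits=10100111
Op 10: query yak -> checks bit6=1 (all 1) -> maybe
Op 11: query ant -> checks bit2=1, bit6=1 (all 1) -> maybe
Query results in order: maybe no maybe maybe maybe

Answer: maybe no maybe maybe maybe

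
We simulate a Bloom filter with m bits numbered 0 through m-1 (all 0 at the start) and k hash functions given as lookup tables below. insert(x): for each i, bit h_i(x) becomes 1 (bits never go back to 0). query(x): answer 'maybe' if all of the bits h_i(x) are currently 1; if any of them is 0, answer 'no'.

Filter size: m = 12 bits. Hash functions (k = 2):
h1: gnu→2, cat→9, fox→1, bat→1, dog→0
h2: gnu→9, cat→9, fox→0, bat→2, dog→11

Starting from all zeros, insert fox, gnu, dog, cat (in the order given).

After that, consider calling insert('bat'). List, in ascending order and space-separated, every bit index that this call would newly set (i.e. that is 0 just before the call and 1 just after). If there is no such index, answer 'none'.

Start: bits=000000000000
After insert 'fox': sets bits 0 1 -> bits=110000000000
After insert 'gnu': sets bits 2 9 -> bits=111000000100
After insert 'dog': sets bits 0 11 -> bits=111000000101
After insert 'cat': sets bits 9 -> bits=111000000101
insert 'bat' would touch bits 1 2; currently bit1=1, bit2=1
Bits that are 0 among those (would change 0->1): none

Answer: none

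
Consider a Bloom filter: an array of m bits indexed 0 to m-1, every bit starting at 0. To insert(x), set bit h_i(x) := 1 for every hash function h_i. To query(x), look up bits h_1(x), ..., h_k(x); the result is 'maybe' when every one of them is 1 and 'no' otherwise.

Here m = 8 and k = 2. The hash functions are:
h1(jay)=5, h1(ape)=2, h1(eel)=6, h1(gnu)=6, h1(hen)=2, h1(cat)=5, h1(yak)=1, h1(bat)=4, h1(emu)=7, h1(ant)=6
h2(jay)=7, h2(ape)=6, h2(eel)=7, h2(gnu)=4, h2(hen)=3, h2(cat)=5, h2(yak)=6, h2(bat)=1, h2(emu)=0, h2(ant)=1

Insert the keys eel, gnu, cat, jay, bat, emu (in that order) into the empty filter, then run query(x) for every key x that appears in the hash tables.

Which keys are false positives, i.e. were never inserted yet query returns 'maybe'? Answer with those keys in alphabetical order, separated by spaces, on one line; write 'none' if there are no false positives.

Start: bits=00000000
After insert 'eel': sets bits 6 7 -> bits=00000011
After insert 'gnu': sets bits 4 6 -> bits=00001011
After insert 'cat': sets bits 5 -> bits=00001111
After insert 'jay': sets bits 5 7 -> bits=00001111
After insert 'bat': sets bits 1 4 -> bits=01001111
After insert 'emu': sets bits 0 7 -> bits=11001111
Not inserted: ant ape hen yak — query each against bits=11001111:
query ant: checks bit1=1, bit6=1 (all 1) -> maybe => FALSE POSITIVE
query ape: checks bit2=0, bit6=1 (has a 0) -> no => not a false positive
query hen: checks bit2=0, bit3=0 (has a 0) -> no => not a false positive
query yak: checks bit1=1, bit6=1 (all 1) -> maybe => FALSE POSITIVE
False positives (alphabetical): ant yak

Answer: ant yak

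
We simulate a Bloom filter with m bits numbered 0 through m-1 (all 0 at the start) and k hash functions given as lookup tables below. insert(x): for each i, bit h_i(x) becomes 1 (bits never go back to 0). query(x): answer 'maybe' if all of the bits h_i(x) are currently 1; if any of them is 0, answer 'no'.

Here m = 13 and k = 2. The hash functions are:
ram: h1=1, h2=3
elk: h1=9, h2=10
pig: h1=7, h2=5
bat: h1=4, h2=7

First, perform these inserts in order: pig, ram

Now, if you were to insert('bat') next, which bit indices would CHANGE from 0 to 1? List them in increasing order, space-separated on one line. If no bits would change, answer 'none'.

Answer: 4

Derivation:
Start: bits=0000000000000
After insert 'pig': sets bits 5 7 -> bits=0000010100000
After insert 'ram': sets bits 1 3 -> bits=0101010100000
insert 'bat' would touch bits 4 7; currently bit4=0, bit7=1
Bits that are 0 among those (would change 0->1): 4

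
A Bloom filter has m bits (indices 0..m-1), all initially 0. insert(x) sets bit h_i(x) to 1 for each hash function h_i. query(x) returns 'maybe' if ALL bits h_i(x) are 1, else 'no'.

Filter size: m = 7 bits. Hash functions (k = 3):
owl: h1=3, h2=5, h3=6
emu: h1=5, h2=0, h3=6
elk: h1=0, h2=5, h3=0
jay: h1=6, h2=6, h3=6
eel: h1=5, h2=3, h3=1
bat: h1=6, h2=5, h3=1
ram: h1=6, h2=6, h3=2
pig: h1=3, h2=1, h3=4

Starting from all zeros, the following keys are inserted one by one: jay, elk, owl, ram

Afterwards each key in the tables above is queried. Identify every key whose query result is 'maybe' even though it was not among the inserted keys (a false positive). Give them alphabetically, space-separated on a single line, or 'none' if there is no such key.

Start: bits=0000000
After insert 'jay': sets bits 6 -> bits=0000001
After insert 'elk': sets bits 0 5 -> bits=1000011
After insert 'owl': sets bits 3 5 6 -> bits=1001011
After insert 'ram': sets bits 2 6 -> bits=1011011
Not inserted: bat eel emu pig — query each against bits=1011011:
query bat: checks bit1=0, bit5=1, bit6=1 (has a 0) -> no => not a false positive
query eel: checks bit1=0, bit3=1, bit5=1 (has a 0) -> no => not a false positive
query emu: checks bit0=1, bit5=1, bit6=1 (all 1) -> maybe => FALSE POSITIVE
query pig: checks bit1=0, bit3=1, bit4=0 (has a 0) -> no => not a false positive
False positives (alphabetical): emu

Answer: emu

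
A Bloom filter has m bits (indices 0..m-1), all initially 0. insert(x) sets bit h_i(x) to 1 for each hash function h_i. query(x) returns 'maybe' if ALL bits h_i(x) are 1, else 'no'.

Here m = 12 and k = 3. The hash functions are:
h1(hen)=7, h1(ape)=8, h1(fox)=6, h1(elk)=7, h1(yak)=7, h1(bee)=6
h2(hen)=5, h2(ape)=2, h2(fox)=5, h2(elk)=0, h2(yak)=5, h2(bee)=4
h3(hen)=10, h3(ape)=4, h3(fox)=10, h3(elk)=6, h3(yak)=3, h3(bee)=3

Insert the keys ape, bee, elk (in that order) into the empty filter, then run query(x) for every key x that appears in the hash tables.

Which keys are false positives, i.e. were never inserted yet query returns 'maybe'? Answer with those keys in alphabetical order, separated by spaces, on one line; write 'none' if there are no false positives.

Answer: none

Derivation:
Start: bits=000000000000
After insert 'ape': sets bits 2 4 8 -> bits=001010001000
After insert 'bee': sets bits 3 4 6 -> bits=001110101000
After insert 'elk': sets bits 0 6 7 -> bits=101110111000
Not inserted: fox hen yak — query each against bits=101110111000:
query fox: checks bit5=0, bit6=1, bit10=0 (has a 0) -> no => not a false positive
query hen: checks bit5=0, bit7=1, bit10=0 (has a 0) -> no => not a false positive
query yak: checks bit3=1, bit5=0, bit7=1 (has a 0) -> no => not a false positive
False positives (alphabetical): none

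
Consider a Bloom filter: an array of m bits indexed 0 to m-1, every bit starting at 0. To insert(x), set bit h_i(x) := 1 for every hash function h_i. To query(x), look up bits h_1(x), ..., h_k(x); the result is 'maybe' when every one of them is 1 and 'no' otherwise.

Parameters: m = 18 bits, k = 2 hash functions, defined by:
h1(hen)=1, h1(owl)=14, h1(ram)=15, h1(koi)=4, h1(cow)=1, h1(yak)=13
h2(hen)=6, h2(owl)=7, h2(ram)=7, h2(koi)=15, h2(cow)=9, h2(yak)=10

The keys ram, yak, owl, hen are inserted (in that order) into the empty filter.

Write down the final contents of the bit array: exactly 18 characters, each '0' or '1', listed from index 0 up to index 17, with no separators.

Start: bits=000000000000000000
After insert 'ram': sets bits 7 15 -> bits=000000010000000100
After insert 'yak': sets bits 10 13 -> bits=000000010010010100
After insert 'owl': sets bits 7 14 -> bits=000000010010011100
After insert 'hen': sets bits 1 6 -> bits=010000110010011100

Answer: 010000110010011100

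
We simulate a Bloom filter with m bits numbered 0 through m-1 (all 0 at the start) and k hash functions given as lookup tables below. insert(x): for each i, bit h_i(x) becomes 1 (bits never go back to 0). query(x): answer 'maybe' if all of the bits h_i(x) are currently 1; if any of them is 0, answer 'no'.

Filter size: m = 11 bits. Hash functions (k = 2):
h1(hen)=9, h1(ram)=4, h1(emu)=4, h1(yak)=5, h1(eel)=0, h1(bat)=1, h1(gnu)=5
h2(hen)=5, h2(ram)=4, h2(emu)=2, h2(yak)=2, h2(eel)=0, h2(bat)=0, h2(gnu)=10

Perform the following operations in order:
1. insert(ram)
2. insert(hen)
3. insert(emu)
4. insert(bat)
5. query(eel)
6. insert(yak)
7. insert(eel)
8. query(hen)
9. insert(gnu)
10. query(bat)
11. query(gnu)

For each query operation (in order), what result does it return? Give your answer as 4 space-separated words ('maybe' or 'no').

Start: bits=00000000000
Op 1: insert ram -> sets bits 4 -> bits=00001000000
Op 2: insert hen -> sets bits 5 9 -> bits=00001100010
Op 3: insert emu -> sets bits 2 4 -> bits=00101100010
Op 4: insert bat -> sets bits 0 1 -> bits=11101100010
Op 5: query eel -> checks bit0=1 (all 1) -> maybe
Op 6: insert yak -> sets bits 2 5 -> bits=11101100010
Op 7: insert eel -> sets bits 0 -> bits=11101100010
Op 8: query hen -> checks bit5=1, bit9=1 (all 1) -> maybe
Op 9: insert gnu -> sets bits 5 10 -> bits=11101100011
Op 10: query bat -> checks bit0=1, bit1=1 (all 1) -> maybe
Op 11: query gnu -> checks bit5=1, bit10=1 (all 1) -> maybe
Query results in order: maybe maybe maybe maybe

Answer: maybe maybe maybe maybe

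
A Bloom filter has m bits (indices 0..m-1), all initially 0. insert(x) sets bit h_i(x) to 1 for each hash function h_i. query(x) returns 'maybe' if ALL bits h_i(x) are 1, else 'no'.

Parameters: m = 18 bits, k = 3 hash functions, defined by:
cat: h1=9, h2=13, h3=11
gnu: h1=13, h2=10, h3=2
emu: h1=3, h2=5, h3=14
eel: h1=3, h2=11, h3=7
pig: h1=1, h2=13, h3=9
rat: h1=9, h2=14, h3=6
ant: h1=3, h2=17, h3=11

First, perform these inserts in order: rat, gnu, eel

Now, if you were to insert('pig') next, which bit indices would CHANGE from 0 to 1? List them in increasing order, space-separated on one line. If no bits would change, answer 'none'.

Answer: 1

Derivation:
Start: bits=000000000000000000
After insert 'rat': sets bits 6 9 14 -> bits=000000100100001000
After insert 'gnu': sets bits 2 10 13 -> bits=001000100110011000
After insert 'eel': sets bits 3 7 11 -> bits=001100110111011000
insert 'pig' would touch bits 1 9 13; currently bit1=0, bit9=1, bit13=1
Bits that are 0 among those (would change 0->1): 1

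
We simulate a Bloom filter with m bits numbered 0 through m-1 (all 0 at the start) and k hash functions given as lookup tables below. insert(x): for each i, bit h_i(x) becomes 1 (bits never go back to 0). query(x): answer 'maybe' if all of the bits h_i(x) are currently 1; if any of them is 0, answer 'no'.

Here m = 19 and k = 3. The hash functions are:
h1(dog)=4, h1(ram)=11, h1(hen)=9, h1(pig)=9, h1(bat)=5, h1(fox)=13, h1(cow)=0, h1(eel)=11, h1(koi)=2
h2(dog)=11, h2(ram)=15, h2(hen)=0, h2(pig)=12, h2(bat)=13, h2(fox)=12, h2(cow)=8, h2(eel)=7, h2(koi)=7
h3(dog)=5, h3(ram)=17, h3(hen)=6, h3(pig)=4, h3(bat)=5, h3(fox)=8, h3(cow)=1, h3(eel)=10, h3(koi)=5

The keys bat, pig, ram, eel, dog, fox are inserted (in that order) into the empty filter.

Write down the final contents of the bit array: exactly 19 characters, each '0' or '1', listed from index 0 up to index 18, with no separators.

Start: bits=0000000000000000000
After insert 'bat': sets bits 5 13 -> bits=0000010000000100000
After insert 'pig': sets bits 4 9 12 -> bits=0000110001001100000
After insert 'ram': sets bits 11 15 17 -> bits=0000110001011101010
After insert 'eel': sets bits 7 10 11 -> bits=0000110101111101010
After insert 'dog': sets bits 4 5 11 -> bits=0000110101111101010
After insert 'fox': sets bits 8 12 13 -> bits=0000110111111101010

Answer: 0000110111111101010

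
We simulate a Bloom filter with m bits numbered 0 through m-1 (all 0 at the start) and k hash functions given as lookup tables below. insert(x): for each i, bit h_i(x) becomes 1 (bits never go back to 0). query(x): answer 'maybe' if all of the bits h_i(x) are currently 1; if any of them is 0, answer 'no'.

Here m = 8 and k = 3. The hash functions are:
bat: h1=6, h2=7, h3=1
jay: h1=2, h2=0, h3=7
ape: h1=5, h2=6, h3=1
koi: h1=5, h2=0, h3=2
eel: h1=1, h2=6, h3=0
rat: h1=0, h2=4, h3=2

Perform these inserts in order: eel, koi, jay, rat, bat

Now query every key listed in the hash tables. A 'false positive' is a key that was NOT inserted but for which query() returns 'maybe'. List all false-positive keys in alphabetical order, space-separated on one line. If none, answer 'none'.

Answer: ape

Derivation:
Start: bits=00000000
After insert 'eel': sets bits 0 1 6 -> bits=11000010
After insert 'koi': sets bits 0 2 5 -> bits=11100110
After insert 'jay': sets bits 0 2 7 -> bits=11100111
After insert 'rat': sets bits 0 2 4 -> bits=11101111
After insert 'bat': sets bits 1 6 7 -> bits=11101111
Not inserted: ape — query each against bits=11101111:
query ape: checks bit1=1, bit5=1, bit6=1 (all 1) -> maybe => FALSE POSITIVE
False positives (alphabetical): ape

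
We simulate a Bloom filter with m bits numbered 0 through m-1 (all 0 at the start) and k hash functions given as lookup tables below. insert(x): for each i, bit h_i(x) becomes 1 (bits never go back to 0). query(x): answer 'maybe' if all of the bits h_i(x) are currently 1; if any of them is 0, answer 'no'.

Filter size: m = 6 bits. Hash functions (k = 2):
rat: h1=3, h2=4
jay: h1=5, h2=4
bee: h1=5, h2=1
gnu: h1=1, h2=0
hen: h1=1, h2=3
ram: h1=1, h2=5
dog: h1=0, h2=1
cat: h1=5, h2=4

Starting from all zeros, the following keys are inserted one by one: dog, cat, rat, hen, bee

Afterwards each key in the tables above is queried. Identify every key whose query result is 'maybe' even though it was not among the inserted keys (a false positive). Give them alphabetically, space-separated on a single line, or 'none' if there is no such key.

Start: bits=000000
After insert 'dog': sets bits 0 1 -> bits=110000
After insert 'cat': sets bits 4 5 -> bits=110011
After insert 'rat': sets bits 3 4 -> bits=110111
After insert 'hen': sets bits 1 3 -> bits=110111
After insert 'bee': sets bits 1 5 -> bits=110111
Not inserted: gnu jay ram — query each against bits=110111:
query gnu: checks bit0=1, bit1=1 (all 1) -> maybe => FALSE POSITIVE
query jay: checks bit4=1, bit5=1 (all 1) -> maybe => FALSE POSITIVE
query ram: checks bit1=1, bit5=1 (all 1) -> maybe => FALSE POSITIVE
False positives (alphabetical): gnu jay ram

Answer: gnu jay ram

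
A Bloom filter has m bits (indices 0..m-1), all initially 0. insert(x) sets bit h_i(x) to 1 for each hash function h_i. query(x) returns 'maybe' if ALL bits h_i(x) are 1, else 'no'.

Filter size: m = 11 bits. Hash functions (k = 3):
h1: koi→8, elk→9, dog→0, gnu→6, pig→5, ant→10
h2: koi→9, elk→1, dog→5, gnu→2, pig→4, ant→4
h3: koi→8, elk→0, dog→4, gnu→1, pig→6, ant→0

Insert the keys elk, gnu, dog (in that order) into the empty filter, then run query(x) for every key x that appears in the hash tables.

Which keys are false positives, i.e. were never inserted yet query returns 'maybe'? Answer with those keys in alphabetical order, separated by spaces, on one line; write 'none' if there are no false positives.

Answer: pig

Derivation:
Start: bits=00000000000
After insert 'elk': sets bits 0 1 9 -> bits=11000000010
After insert 'gnu': sets bits 1 2 6 -> bits=11100010010
After insert 'dog': sets bits 0 4 5 -> bits=11101110010
Not inserted: ant koi pig — query each against bits=11101110010:
query ant: checks bit0=1, bit4=1, bit10=0 (has a 0) -> no => not a false positive
query koi: checks bit8=0, bit9=1 (has a 0) -> no => not a false positive
query pig: checks bit4=1, bit5=1, bit6=1 (all 1) -> maybe => FALSE POSITIVE
False positives (alphabetical): pig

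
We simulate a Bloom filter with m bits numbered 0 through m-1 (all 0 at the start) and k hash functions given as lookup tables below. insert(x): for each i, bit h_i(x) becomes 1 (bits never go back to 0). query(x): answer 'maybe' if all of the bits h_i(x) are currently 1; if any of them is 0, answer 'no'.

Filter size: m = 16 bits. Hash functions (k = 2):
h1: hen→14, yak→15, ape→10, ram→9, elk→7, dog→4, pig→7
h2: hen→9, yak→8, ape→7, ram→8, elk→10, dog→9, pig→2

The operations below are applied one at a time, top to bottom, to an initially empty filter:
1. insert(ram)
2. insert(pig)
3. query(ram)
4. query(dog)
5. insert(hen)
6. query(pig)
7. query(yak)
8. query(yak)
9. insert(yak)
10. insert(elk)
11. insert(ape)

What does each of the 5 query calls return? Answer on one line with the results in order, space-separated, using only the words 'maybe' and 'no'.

Start: bits=0000000000000000
Op 1: insert ram -> sets bits 8 9 -> bits=0000000011000000
Op 2: insert pig -> sets bits 2 7 -> bits=0010000111000000
Op 3: query ram -> checks bit8=1, bit9=1 (all 1) -> maybe
Op 4: query dog -> checks bit4=0, bit9=1 (has a 0) -> no
Op 5: insert hen -> sets bits 9 14 -> bits=0010000111000010
Op 6: query pig -> checks bit2=1, bit7=1 (all 1) -> maybe
Op 7: query yak -> checks bit8=1, bit15=0 (has a 0) -> no
Op 8: query yak -> checks bit8=1, bit15=0 (has a 0) -> no
Op 9: insert yak -> sets bits 8 15 -> bits=0010000111000011
Op 10: insert elk -> sets bits 7 10 -> bits=0010000111100011
Op 11: insert ape -> sets bits 7 10 -> bits=0010000111100011
Query results in order: maybe no maybe no no

Answer: maybe no maybe no no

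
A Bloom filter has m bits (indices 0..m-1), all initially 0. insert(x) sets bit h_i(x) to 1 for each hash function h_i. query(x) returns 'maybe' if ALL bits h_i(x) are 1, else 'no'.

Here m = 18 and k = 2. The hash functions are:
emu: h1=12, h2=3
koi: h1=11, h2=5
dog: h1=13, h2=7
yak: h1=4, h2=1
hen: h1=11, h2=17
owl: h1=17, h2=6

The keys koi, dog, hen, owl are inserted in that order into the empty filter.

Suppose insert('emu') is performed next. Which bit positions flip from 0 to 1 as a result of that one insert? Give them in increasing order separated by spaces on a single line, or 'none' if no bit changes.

Answer: 3 12

Derivation:
Start: bits=000000000000000000
After insert 'koi': sets bits 5 11 -> bits=000001000001000000
After insert 'dog': sets bits 7 13 -> bits=000001010001010000
After insert 'hen': sets bits 11 17 -> bits=000001010001010001
After insert 'owl': sets bits 6 17 -> bits=000001110001010001
insert 'emu' would touch bits 3 12; currently bit3=0, bit12=0
Bits that are 0 among those (would change 0->1): 3 12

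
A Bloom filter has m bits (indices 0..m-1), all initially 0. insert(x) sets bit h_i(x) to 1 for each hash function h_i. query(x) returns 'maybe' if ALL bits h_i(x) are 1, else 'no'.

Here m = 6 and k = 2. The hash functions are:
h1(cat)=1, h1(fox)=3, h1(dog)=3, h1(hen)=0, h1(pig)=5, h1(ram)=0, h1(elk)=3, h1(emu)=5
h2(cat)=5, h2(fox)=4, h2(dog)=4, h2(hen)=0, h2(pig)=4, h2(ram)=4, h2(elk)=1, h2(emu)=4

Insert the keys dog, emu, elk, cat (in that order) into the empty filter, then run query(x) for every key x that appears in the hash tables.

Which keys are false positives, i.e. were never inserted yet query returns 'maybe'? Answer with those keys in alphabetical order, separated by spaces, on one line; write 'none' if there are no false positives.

Start: bits=000000
After insert 'dog': sets bits 3 4 -> bits=000110
After insert 'emu': sets bits 4 5 -> bits=000111
After insert 'elk': sets bits 1 3 -> bits=010111
After insert 'cat': sets bits 1 5 -> bits=010111
Not inserted: fox hen pig ram — query each against bits=010111:
query fox: checks bit3=1, bit4=1 (all 1) -> maybe => FALSE POSITIVE
query hen: checks bit0=0 (has a 0) -> no => not a false positive
query pig: checks bit4=1, bit5=1 (all 1) -> maybe => FALSE POSITIVE
query ram: checks bit0=0, bit4=1 (has a 0) -> no => not a false positive
False positives (alphabetical): fox pig

Answer: fox pig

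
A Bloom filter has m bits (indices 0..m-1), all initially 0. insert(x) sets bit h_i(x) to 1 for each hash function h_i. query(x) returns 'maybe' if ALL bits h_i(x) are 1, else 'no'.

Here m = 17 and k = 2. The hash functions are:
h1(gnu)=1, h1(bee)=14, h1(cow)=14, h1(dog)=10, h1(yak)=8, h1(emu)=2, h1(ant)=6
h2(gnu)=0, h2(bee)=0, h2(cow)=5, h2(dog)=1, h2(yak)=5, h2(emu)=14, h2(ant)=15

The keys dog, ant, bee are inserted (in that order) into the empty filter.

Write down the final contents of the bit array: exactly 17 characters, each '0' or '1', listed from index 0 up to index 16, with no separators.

Start: bits=00000000000000000
After insert 'dog': sets bits 1 10 -> bits=01000000001000000
After insert 'ant': sets bits 6 15 -> bits=01000010001000010
After insert 'bee': sets bits 0 14 -> bits=11000010001000110

Answer: 11000010001000110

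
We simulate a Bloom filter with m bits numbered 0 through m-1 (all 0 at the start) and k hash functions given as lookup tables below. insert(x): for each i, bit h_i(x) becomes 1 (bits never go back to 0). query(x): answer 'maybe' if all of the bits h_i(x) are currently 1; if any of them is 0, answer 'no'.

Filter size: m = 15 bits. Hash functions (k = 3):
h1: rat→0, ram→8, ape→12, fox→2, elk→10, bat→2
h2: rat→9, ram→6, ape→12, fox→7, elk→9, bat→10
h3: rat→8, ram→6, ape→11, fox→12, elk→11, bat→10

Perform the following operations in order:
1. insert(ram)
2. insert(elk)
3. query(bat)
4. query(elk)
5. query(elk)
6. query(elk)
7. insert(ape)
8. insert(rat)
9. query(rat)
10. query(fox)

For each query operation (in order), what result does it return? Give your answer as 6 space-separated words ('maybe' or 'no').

Answer: no maybe maybe maybe maybe no

Derivation:
Start: bits=000000000000000
Op 1: insert ram -> sets bits 6 8 -> bits=000000101000000
Op 2: insert elk -> sets bits 9 10 11 -> bits=000000101111000
Op 3: query bat -> checks bit2=0, bit10=1 (has a 0) -> no
Op 4: query elk -> checks bit9=1, bit10=1, bit11=1 (all 1) -> maybe
Op 5: query elk -> checks bit9=1, bit10=1, bit11=1 (all 1) -> maybe
Op 6: query elk -> checks bit9=1, bit10=1, bit11=1 (all 1) -> maybe
Op 7: insert ape -> sets bits 11 12 -> bits=000000101111100
Op 8: insert rat -> sets bits 0 8 9 -> bits=100000101111100
Op 9: query rat -> checks bit0=1, bit8=1, bit9=1 (all 1) -> maybe
Op 10: query fox -> checks bit2=0, bit7=0, bit12=1 (has a 0) -> no
Query results in order: no maybe maybe maybe maybe no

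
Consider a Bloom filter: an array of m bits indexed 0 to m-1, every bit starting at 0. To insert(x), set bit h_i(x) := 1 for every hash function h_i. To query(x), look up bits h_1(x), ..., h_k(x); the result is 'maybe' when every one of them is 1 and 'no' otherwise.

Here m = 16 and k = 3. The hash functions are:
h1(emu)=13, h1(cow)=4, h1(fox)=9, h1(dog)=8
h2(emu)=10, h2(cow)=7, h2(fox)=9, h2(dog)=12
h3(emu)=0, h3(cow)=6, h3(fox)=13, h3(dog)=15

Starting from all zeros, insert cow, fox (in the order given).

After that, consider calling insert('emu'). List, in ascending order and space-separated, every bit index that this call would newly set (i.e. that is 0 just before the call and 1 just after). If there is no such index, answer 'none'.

Start: bits=0000000000000000
After insert 'cow': sets bits 4 6 7 -> bits=0000101100000000
After insert 'fox': sets bits 9 13 -> bits=0000101101000100
insert 'emu' would touch bits 0 10 13; currently bit0=0, bit10=0, bit13=1
Bits that are 0 among those (would change 0->1): 0 10

Answer: 0 10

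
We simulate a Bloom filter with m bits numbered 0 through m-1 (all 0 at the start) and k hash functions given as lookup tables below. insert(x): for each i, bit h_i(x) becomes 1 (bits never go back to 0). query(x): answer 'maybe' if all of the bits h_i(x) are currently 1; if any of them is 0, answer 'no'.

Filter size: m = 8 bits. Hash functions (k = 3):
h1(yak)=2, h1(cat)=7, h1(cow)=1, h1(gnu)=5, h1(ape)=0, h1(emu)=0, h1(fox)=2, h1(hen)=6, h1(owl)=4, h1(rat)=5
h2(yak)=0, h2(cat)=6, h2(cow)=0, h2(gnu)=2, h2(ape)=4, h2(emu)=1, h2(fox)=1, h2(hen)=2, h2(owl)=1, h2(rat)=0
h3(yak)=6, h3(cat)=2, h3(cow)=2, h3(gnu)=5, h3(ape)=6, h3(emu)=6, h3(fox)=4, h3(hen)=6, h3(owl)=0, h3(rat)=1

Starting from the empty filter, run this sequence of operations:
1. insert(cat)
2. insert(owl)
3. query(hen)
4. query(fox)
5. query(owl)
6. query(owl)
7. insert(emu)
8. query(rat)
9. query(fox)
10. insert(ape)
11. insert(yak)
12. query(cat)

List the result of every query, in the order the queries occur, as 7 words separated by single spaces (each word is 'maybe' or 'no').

Start: bits=00000000
Op 1: insert cat -> sets bits 2 6 7 -> bits=00100011
Op 2: insert owl -> sets bits 0 1 4 -> bits=11101011
Op 3: query hen -> checks bit2=1, bit6=1 (all 1) -> maybe
Op 4: query fox -> checks bit1=1, bit2=1, bit4=1 (all 1) -> maybe
Op 5: query owl -> checks bit0=1, bit1=1, bit4=1 (all 1) -> maybe
Op 6: query owl -> checks bit0=1, bit1=1, bit4=1 (all 1) -> maybe
Op 7: insert emu -> sets bits 0 1 6 -> bits=11101011
Op 8: query rat -> checks bit0=1, bit1=1, bit5=0 (has a 0) -> no
Op 9: query fox -> checks bit1=1, bit2=1, bit4=1 (all 1) -> maybe
Op 10: insert ape -> sets bits 0 4 6 -> bits=11101011
Op 11: insert yak -> sets bits 0 2 6 -> bits=11101011
Op 12: query cat -> checks bit2=1, bit6=1, bit7=1 (all 1) -> maybe
Query results in order: maybe maybe maybe maybe no maybe maybe

Answer: maybe maybe maybe maybe no maybe maybe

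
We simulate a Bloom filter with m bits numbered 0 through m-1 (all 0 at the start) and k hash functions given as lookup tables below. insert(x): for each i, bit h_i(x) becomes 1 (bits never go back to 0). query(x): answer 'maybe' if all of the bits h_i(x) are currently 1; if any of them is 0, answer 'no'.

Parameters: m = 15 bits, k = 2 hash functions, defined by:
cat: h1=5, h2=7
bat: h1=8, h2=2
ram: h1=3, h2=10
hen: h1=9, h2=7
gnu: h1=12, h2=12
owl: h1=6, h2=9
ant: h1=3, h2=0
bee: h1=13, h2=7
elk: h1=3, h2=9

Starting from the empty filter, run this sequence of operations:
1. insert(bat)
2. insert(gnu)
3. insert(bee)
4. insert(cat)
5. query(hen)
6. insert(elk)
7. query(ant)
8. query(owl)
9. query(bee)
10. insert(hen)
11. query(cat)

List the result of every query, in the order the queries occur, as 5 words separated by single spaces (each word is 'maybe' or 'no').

Start: bits=000000000000000
Op 1: insert bat -> sets bits 2 8 -> bits=001000001000000
Op 2: insert gnu -> sets bits 12 -> bits=001000001000100
Op 3: insert bee -> sets bits 7 13 -> bits=001000011000110
Op 4: insert cat -> sets bits 5 7 -> bits=001001011000110
Op 5: query hen -> checks bit7=1, bit9=0 (has a 0) -> no
Op 6: insert elk -> sets bits 3 9 -> bits=001101011100110
Op 7: query ant -> checks bit0=0, bit3=1 (has a 0) -> no
Op 8: query owl -> checks bit6=0, bit9=1 (has a 0) -> no
Op 9: query bee -> checks bit7=1, bit13=1 (all 1) -> maybe
Op 10: insert hen -> sets bits 7 9 -> bits=001101011100110
Op 11: query cat -> checks bit5=1, bit7=1 (all 1) -> maybe
Query results in order: no no no maybe maybe

Answer: no no no maybe maybe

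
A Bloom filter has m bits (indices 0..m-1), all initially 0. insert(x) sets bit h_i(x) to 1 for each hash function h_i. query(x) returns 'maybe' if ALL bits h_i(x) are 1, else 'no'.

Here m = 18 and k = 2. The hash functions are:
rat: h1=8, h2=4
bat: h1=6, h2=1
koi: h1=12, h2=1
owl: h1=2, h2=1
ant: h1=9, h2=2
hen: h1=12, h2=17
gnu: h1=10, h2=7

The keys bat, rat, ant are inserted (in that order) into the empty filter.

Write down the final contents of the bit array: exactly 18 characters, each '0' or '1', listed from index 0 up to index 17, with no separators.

Answer: 011010101100000000

Derivation:
Start: bits=000000000000000000
After insert 'bat': sets bits 1 6 -> bits=010000100000000000
After insert 'rat': sets bits 4 8 -> bits=010010101000000000
After insert 'ant': sets bits 2 9 -> bits=011010101100000000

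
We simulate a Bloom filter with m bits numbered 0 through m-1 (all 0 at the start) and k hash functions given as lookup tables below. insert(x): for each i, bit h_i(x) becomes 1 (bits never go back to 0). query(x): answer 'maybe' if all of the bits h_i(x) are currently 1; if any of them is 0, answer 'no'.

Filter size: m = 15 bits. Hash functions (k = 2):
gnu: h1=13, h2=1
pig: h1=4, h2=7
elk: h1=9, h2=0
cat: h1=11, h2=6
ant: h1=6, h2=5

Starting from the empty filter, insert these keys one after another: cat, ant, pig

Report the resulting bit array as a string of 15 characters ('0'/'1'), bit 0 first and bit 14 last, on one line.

Answer: 000011110001000

Derivation:
Start: bits=000000000000000
After insert 'cat': sets bits 6 11 -> bits=000000100001000
After insert 'ant': sets bits 5 6 -> bits=000001100001000
After insert 'pig': sets bits 4 7 -> bits=000011110001000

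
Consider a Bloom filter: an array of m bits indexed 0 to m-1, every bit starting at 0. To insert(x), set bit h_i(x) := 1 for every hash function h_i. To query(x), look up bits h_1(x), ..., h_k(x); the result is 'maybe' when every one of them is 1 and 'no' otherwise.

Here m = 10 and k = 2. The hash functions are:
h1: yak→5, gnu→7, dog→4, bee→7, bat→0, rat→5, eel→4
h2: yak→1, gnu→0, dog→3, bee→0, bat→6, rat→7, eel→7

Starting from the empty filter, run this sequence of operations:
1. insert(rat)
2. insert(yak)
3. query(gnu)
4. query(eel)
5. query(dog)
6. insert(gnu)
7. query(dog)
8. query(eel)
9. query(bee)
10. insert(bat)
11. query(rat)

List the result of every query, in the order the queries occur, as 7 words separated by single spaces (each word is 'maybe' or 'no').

Answer: no no no no no maybe maybe

Derivation:
Start: bits=0000000000
Op 1: insert rat -> sets bits 5 7 -> bits=0000010100
Op 2: insert yak -> sets bits 1 5 -> bits=0100010100
Op 3: query gnu -> checks bit0=0, bit7=1 (has a 0) -> no
Op 4: query eel -> checks bit4=0, bit7=1 (has a 0) -> no
Op 5: query dog -> checks bit3=0, bit4=0 (has a 0) -> no
Op 6: insert gnu -> sets bits 0 7 -> bits=1100010100
Op 7: query dog -> checks bit3=0, bit4=0 (has a 0) -> no
Op 8: query eel -> checks bit4=0, bit7=1 (has a 0) -> no
Op 9: query bee -> checks bit0=1, bit7=1 (all 1) -> maybe
Op 10: insert bat -> sets bits 0 6 -> bits=1100011100
Op 11: query rat -> checks bit5=1, bit7=1 (all 1) -> maybe
Query results in order: no no no no no maybe maybe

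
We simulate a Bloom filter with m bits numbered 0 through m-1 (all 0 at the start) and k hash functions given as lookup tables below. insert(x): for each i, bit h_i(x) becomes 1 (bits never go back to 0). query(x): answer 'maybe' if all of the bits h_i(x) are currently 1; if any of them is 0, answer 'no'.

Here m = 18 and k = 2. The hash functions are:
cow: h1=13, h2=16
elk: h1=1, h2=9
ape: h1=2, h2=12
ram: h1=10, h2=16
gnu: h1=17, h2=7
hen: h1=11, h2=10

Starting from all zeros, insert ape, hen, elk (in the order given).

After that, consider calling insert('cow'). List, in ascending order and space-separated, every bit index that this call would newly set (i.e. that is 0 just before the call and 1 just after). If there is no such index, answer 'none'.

Answer: 13 16

Derivation:
Start: bits=000000000000000000
After insert 'ape': sets bits 2 12 -> bits=001000000000100000
After insert 'hen': sets bits 10 11 -> bits=001000000011100000
After insert 'elk': sets bits 1 9 -> bits=011000000111100000
insert 'cow' would touch bits 13 16; currently bit13=0, bit16=0
Bits that are 0 among those (would change 0->1): 13 16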